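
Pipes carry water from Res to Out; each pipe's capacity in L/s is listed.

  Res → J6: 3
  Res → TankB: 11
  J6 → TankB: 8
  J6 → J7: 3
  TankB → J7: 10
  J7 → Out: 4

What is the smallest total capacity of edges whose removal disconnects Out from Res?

Augment Res→J6→J7→Out: bottleneck 3, flow now 3.
Augment Res→TankB→J7→Out: bottleneck 1, flow now 4.
No augmenting path remains; maximum flow = 4.
By max-flow min-cut, the minimum cut capacity equals the max flow.
In the residual graph, reachable from Res: {Res, J6, TankB, J7}.
Min-cut edges: J7→Out (4); capacity 4 = 4.

4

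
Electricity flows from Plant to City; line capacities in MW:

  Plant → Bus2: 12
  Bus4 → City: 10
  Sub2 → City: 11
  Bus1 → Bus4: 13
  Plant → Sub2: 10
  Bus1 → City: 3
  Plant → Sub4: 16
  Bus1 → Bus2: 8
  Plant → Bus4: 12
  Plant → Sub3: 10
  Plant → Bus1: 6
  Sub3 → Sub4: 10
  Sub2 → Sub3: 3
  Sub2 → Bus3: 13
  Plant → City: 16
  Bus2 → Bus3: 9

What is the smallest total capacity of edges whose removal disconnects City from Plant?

39

Augment Plant→City: bottleneck 16, flow now 16.
Augment Plant→Sub2→City: bottleneck 10, flow now 26.
Augment Plant→Bus1→City: bottleneck 3, flow now 29.
Augment Plant→Bus4→City: bottleneck 10, flow now 39.
No augmenting path remains; maximum flow = 39.
By max-flow min-cut, the minimum cut capacity equals the max flow.
In the residual graph, reachable from Plant: {Plant, Bus1, Sub3, Bus2, Bus4, Bus3, Sub4}.
Min-cut edges: Plant→Sub2 (10), Plant→City (16), Bus1→City (3), Bus4→City (10); capacity 10 + 16 + 3 + 10 = 39.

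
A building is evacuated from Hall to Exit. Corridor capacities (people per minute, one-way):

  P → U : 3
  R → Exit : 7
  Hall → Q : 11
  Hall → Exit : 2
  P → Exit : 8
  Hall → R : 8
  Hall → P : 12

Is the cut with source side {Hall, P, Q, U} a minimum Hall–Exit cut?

Given cut capacity: 8 + 2 + 8 = 18.
Augment Hall→Exit: bottleneck 2, flow now 2.
Augment Hall→P→Exit: bottleneck 8, flow now 10.
Augment Hall→R→Exit: bottleneck 7, flow now 17.
No augmenting path remains; maximum flow = 17.
In the residual graph, reachable from Hall: {Hall, P, Q, R, U}.
Min-cut edges: Hall→Exit (2), P→Exit (8), R→Exit (7); capacity 2 + 8 + 7 = 17.
Cut capacity 18 exceeds the max flow 17, so it is not minimum.

No — its capacity is 18, but the minimum cut has capacity 17.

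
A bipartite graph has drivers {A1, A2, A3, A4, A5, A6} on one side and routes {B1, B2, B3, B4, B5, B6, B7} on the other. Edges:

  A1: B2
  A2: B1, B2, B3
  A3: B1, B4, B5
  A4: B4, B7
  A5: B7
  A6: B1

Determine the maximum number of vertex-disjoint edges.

6

Unit-capacity flow: source→left, listed edges, right→sink; max matching = max flow.
Augmenting path A1→B2 (+1); matched 1.
Augmenting path A2→B1 (+1); matched 2.
Augmenting path A3→B4 (+1); matched 3.
Augmenting path A4→B7 (+1); matched 4.
Augmenting path A6→B1→A2→B3 (+1); matched 5.
Augmenting path A5→B7→A4→B4→A3→B5 (+1); matched 6.
No augmenting path remains; maximum matching = 6.
König certificate: {A1, A2, A3, A4, A5, A6} is a vertex cover of size 6 (every listed pair touches it), so no matching can be larger.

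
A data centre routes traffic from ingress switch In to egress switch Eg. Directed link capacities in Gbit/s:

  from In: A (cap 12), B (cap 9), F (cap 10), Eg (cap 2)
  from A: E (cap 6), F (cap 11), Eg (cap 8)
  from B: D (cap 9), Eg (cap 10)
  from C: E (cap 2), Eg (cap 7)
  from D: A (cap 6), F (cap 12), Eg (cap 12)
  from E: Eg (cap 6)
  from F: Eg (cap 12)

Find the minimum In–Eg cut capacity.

33

Augment In→Eg: bottleneck 2, flow now 2.
Augment In→A→Eg: bottleneck 8, flow now 10.
Augment In→B→Eg: bottleneck 9, flow now 19.
Augment In→F→Eg: bottleneck 10, flow now 29.
Augment In→A→E→Eg: bottleneck 4, flow now 33.
No augmenting path remains; maximum flow = 33.
By max-flow min-cut, the minimum cut capacity equals the max flow.
In the residual graph, reachable from In: {In}.
Min-cut edges: In→A (12), In→B (9), In→F (10), In→Eg (2); capacity 12 + 9 + 10 + 2 = 33.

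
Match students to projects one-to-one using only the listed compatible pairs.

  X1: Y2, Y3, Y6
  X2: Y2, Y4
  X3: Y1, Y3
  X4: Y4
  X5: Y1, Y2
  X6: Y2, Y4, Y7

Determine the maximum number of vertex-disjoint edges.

6

Unit-capacity flow: source→left, listed edges, right→sink; max matching = max flow.
Augmenting path X1→Y2 (+1); matched 1.
Augmenting path X2→Y4 (+1); matched 2.
Augmenting path X3→Y1 (+1); matched 3.
Augmenting path X6→Y7 (+1); matched 4.
Augmenting path X5→Y1→X3→Y3 (+1); matched 5.
Augmenting path X4→Y4→X2→Y2→X1→Y6 (+1); matched 6.
No augmenting path remains; maximum matching = 6.
König certificate: {X1, X2, X3, X4, X5, X6} is a vertex cover of size 6 (every listed pair touches it), so no matching can be larger.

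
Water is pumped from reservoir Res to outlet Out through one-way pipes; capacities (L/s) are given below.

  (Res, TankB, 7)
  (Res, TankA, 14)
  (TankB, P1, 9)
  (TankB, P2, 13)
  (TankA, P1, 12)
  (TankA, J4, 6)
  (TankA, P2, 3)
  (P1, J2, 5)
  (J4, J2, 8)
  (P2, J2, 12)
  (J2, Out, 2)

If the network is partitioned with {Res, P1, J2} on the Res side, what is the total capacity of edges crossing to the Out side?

Edges leaving {Res, P1, J2}: Res→TankB (7), Res→TankA (14), J2→Out (2).
Cut capacity = 7 + 14 + 2 = 23.

23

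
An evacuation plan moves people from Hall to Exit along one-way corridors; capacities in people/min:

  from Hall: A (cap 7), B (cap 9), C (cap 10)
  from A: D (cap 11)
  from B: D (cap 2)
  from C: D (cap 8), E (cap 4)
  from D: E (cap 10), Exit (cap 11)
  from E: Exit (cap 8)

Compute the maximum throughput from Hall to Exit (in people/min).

19

Augment Hall→A→D→Exit: bottleneck 7, flow now 7.
Augment Hall→B→D→Exit: bottleneck 2, flow now 9.
Augment Hall→C→D→Exit: bottleneck 2, flow now 11.
Augment Hall→C→E→Exit: bottleneck 4, flow now 15.
Augment Hall→C→D→E→Exit: bottleneck 4, flow now 19.
No augmenting path remains; maximum flow = 19.
In the residual graph, reachable from Hall: {Hall, B}.
Min-cut edges: Hall→A (7), Hall→C (10), B→D (2); capacity 7 + 10 + 2 = 19.
This cut is saturated, so no flow can exceed 19.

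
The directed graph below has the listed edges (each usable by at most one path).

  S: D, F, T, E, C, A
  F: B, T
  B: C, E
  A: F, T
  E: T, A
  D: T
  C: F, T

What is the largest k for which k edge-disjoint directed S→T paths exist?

Assign every edge capacity 1; by Menger, the answer equals the max flow.
Path S→T (+1); total 1.
Path S→A→T (+1); total 2.
Path S→C→T (+1); total 3.
Path S→D→T (+1); total 4.
Path S→E→T (+1); total 5.
Path S→F→T (+1); total 6.
No residual S→T path; max flow = 6.
Certifying cut of size 6: {S→A, S→C, S→D, S→E, S→F, S→T}.

6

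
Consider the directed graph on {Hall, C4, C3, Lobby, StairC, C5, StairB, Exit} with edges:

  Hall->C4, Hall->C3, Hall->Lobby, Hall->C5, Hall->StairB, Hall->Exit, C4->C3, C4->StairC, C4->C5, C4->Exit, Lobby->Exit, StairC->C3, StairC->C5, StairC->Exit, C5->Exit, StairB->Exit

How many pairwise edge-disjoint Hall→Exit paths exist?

5

Assign every edge capacity 1; by Menger, the answer equals the max flow.
Path Hall→Exit (+1); total 1.
Path Hall→C4→Exit (+1); total 2.
Path Hall→Lobby→Exit (+1); total 3.
Path Hall→C5→Exit (+1); total 4.
Path Hall→StairB→Exit (+1); total 5.
No residual Hall→Exit path; max flow = 5.
Certifying cut of size 5: {Hall→C4, Hall→C5, Hall→Exit, Hall→Lobby, Hall→StairB}.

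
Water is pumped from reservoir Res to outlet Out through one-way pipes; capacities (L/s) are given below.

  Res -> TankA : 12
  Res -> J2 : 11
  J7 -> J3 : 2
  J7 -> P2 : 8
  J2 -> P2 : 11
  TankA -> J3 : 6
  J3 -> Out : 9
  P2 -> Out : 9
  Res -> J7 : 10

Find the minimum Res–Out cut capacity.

Augment Res→J2→P2→Out: bottleneck 9, flow now 9.
Augment Res→TankA→J3→Out: bottleneck 6, flow now 15.
Augment Res→J7→J3→Out: bottleneck 2, flow now 17.
No augmenting path remains; maximum flow = 17.
By max-flow min-cut, the minimum cut capacity equals the max flow.
In the residual graph, reachable from Res: {Res, J2, TankA, J7, P2}.
Min-cut edges: TankA→J3 (6), J7→J3 (2), P2→Out (9); capacity 6 + 2 + 9 = 17.

17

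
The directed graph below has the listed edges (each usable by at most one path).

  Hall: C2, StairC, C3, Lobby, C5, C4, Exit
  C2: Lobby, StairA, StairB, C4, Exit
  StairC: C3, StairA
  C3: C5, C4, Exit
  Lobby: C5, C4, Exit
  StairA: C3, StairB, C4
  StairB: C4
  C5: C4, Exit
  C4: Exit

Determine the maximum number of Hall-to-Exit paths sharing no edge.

6

Assign every edge capacity 1; by Menger, the answer equals the max flow.
Path Hall→Exit (+1); total 1.
Path Hall→C2→Exit (+1); total 2.
Path Hall→C3→Exit (+1); total 3.
Path Hall→Lobby→Exit (+1); total 4.
Path Hall→C5→Exit (+1); total 5.
Path Hall→C4→Exit (+1); total 6.
No residual Hall→Exit path; max flow = 6.
Certifying cut of size 6: {C3→Exit, C4→Exit, C5→Exit, Hall→C2, Hall→Exit, Hall→Lobby}.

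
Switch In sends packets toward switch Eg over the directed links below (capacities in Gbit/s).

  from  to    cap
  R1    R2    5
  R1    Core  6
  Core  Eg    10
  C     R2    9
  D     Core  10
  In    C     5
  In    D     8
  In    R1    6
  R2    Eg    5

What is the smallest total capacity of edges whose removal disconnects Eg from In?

15

Augment In→R1→Core→Eg: bottleneck 6, flow now 6.
Augment In→C→R2→Eg: bottleneck 5, flow now 11.
Augment In→D→Core→Eg: bottleneck 4, flow now 15.
No augmenting path remains; maximum flow = 15.
By max-flow min-cut, the minimum cut capacity equals the max flow.
In the residual graph, reachable from In: {In, R1, C, D, Core, R2}.
Min-cut edges: Core→Eg (10), R2→Eg (5); capacity 10 + 5 = 15.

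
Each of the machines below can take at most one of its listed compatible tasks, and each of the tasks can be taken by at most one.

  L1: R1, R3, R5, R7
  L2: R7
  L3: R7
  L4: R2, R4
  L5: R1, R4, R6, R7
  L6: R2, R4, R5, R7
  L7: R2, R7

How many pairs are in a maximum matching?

6

Unit-capacity flow: source→left, listed edges, right→sink; max matching = max flow.
Augmenting path L1→R1 (+1); matched 1.
Augmenting path L2→R7 (+1); matched 2.
Augmenting path L4→R2 (+1); matched 3.
Augmenting path L5→R4 (+1); matched 4.
Augmenting path L6→R5 (+1); matched 5.
Augmenting path L7→R2→L4→R4→L5→R6 (+1); matched 6.
No augmenting path remains; maximum matching = 6.
König certificate: {L1, L4, L5, L6, L7, R7} is a vertex cover of size 6 (every listed pair touches it), so no matching can be larger.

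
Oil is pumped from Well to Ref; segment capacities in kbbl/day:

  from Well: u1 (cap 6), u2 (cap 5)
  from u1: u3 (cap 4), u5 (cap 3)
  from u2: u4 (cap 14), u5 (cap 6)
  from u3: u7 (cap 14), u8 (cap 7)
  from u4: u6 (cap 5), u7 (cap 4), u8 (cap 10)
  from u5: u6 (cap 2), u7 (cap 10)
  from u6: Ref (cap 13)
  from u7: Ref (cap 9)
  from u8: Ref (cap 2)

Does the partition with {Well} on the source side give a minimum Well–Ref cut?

Given cut capacity: 6 + 5 = 11.
Augment Well→u1→u3→u7→Ref: bottleneck 4, flow now 4.
Augment Well→u1→u5→u6→Ref: bottleneck 2, flow now 6.
Augment Well→u2→u4→u6→Ref: bottleneck 5, flow now 11.
No augmenting path remains; maximum flow = 11.
Cut capacity 11 equals the max flow, so it is a minimum cut.

Yes — it is a minimum cut (capacity 11).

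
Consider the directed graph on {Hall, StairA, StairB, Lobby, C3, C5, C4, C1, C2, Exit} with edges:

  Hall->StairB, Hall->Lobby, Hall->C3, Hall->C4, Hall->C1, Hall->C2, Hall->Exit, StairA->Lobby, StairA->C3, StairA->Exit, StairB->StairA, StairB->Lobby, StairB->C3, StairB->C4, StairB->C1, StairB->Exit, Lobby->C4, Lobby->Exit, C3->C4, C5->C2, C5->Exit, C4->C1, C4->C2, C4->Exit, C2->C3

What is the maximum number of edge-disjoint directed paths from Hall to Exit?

Assign every edge capacity 1; by Menger, the answer equals the max flow.
Path Hall→Exit (+1); total 1.
Path Hall→StairB→Exit (+1); total 2.
Path Hall→Lobby→Exit (+1); total 3.
Path Hall→C4→Exit (+1); total 4.
No residual Hall→Exit path; max flow = 4.
Certifying cut of size 4: {C4→Exit, Hall→Exit, Hall→Lobby, Hall→StairB}.

4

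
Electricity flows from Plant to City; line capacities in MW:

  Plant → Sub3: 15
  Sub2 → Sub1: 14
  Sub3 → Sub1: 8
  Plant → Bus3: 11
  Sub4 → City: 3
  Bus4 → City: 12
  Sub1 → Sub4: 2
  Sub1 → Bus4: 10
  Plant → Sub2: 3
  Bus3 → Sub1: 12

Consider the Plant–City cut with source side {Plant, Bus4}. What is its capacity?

Edges leaving {Plant, Bus4}: Plant→Sub3 (15), Plant→Sub2 (3), Plant→Bus3 (11), Bus4→City (12).
Cut capacity = 15 + 3 + 11 + 12 = 41.

41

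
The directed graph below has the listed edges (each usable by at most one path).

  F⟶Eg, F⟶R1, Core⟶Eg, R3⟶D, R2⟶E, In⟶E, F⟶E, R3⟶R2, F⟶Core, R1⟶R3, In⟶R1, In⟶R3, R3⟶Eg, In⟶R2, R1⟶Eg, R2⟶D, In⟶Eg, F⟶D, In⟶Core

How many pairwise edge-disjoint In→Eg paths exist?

Assign every edge capacity 1; by Menger, the answer equals the max flow.
Path In→Eg (+1); total 1.
Path In→R1→Eg (+1); total 2.
Path In→R3→Eg (+1); total 3.
Path In→Core→Eg (+1); total 4.
No residual In→Eg path; max flow = 4.
Certifying cut of size 4: {In→Core, In→Eg, In→R1, In→R3}.

4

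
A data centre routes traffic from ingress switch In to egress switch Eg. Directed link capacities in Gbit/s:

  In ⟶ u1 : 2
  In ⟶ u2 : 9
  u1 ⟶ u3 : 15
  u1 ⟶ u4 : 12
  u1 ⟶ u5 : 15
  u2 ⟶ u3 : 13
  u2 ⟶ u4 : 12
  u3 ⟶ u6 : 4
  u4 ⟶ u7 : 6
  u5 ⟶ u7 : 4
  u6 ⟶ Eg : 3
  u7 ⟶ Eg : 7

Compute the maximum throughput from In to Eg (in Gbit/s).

Augment In→u1→u3→u6→Eg: bottleneck 2, flow now 2.
Augment In→u2→u3→u6→Eg: bottleneck 1, flow now 3.
Augment In→u2→u4→u7→Eg: bottleneck 6, flow now 9.
Augment In→u2→u3→u1→u5→u7→Eg: bottleneck 1, flow now 10. (uses reverse residual edge)
No augmenting path remains; maximum flow = 10.
In the residual graph, reachable from In: {In, u1, u2, u3, u4, u5, u6, u7}.
Min-cut edges: u6→Eg (3), u7→Eg (7); capacity 3 + 7 = 10.
This cut is saturated, so no flow can exceed 10.

10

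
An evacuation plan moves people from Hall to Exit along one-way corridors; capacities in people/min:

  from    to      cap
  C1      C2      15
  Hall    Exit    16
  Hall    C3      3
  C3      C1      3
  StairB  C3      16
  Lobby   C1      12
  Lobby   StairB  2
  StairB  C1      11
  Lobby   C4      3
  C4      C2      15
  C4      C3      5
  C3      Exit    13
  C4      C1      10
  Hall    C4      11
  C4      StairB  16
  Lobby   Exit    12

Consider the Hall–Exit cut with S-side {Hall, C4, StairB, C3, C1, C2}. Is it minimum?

Given cut capacity: 16 + 13 = 29.
Augment Hall→Exit: bottleneck 16, flow now 16.
Augment Hall→C3→Exit: bottleneck 3, flow now 19.
Augment Hall→C4→C3→Exit: bottleneck 5, flow now 24.
Augment Hall→C4→StairB→C3→Exit: bottleneck 5, flow now 29.
No augmenting path remains; maximum flow = 29.
Cut capacity 29 equals the max flow, so it is a minimum cut.

Yes — it is a minimum cut (capacity 29).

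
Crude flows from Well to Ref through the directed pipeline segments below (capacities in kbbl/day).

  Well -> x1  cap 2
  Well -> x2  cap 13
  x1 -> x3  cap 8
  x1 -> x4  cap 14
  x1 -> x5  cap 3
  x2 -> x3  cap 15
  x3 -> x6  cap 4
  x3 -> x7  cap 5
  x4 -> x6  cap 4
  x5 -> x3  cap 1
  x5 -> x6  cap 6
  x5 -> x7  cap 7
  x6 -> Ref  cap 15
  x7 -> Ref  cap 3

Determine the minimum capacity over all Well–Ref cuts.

9

Augment Well→x1→x3→x6→Ref: bottleneck 2, flow now 2.
Augment Well→x2→x3→x6→Ref: bottleneck 2, flow now 4.
Augment Well→x2→x3→x7→Ref: bottleneck 3, flow now 7.
Augment Well→x2→x3→x1→x4→x6→Ref: bottleneck 2, flow now 9. (uses reverse residual edge)
No augmenting path remains; maximum flow = 9.
By max-flow min-cut, the minimum cut capacity equals the max flow.
In the residual graph, reachable from Well: {Well, x2, x3, x7}.
Min-cut edges: Well→x1 (2), x3→x6 (4), x7→Ref (3); capacity 2 + 4 + 3 = 9.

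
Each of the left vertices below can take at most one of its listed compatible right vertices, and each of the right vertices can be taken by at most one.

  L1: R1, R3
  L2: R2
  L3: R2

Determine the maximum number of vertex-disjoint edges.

Unit-capacity flow: source→left, listed edges, right→sink; max matching = max flow.
Augmenting path L1→R1 (+1); matched 1.
Augmenting path L2→R2 (+1); matched 2.
No augmenting path remains; maximum matching = 2.
König certificate: {L1, R2} is a vertex cover of size 2 (every listed pair touches it), so no matching can be larger.

2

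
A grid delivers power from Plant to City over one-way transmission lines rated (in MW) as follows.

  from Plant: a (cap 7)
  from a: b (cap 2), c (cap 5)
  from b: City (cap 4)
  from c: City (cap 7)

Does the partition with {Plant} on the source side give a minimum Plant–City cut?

Yes — it is a minimum cut (capacity 7).

Given cut capacity: 7 = 7.
Augment Plant→a→b→City: bottleneck 2, flow now 2.
Augment Plant→a→c→City: bottleneck 5, flow now 7.
No augmenting path remains; maximum flow = 7.
Cut capacity 7 equals the max flow, so it is a minimum cut.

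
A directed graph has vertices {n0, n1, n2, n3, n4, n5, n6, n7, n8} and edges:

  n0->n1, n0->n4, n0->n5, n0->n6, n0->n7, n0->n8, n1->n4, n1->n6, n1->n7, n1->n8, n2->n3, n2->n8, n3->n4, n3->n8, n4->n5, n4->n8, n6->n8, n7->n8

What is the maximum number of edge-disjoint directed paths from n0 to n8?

5

Assign every edge capacity 1; by Menger, the answer equals the max flow.
Path n0→n8 (+1); total 1.
Path n0→n1→n8 (+1); total 2.
Path n0→n4→n8 (+1); total 3.
Path n0→n6→n8 (+1); total 4.
Path n0→n7→n8 (+1); total 5.
No residual n0→n8 path; max flow = 5.
Certifying cut of size 5: {n0→n1, n0→n4, n0→n6, n0→n7, n0→n8}.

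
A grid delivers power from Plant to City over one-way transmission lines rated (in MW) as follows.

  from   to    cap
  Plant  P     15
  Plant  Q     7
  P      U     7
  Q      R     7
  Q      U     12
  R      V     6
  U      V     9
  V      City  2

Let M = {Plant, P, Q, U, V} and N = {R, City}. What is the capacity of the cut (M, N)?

Edges leaving {Plant, P, Q, U, V}: Q→R (7), V→City (2).
Cut capacity = 7 + 2 = 9.

9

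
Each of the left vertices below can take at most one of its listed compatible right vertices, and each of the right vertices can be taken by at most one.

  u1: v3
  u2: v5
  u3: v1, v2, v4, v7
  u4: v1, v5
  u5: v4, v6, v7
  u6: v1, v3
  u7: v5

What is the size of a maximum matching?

5

Unit-capacity flow: source→left, listed edges, right→sink; max matching = max flow.
Augmenting path u1→v3 (+1); matched 1.
Augmenting path u2→v5 (+1); matched 2.
Augmenting path u3→v1 (+1); matched 3.
Augmenting path u5→v4 (+1); matched 4.
Augmenting path u4→v1→u3→v2 (+1); matched 5.
No augmenting path remains; maximum matching = 5.
König certificate: {u3, u5, v1, v3, v5} is a vertex cover of size 5 (every listed pair touches it), so no matching can be larger.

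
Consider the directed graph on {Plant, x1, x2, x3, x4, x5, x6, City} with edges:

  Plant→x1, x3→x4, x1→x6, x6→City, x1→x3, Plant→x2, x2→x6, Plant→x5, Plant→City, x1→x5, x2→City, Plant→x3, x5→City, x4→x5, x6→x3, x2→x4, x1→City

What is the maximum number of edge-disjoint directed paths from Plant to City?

Assign every edge capacity 1; by Menger, the answer equals the max flow.
Path Plant→City (+1); total 1.
Path Plant→x1→City (+1); total 2.
Path Plant→x2→City (+1); total 3.
Path Plant→x5→City (+1); total 4.
No residual Plant→City path; max flow = 4.
Certifying cut of size 4: {Plant→City, Plant→x1, Plant→x2, x5→City}.

4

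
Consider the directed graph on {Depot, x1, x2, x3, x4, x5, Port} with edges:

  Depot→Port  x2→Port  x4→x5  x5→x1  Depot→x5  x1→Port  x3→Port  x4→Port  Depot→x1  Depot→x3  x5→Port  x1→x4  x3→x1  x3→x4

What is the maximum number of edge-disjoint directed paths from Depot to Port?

Assign every edge capacity 1; by Menger, the answer equals the max flow.
Path Depot→Port (+1); total 1.
Path Depot→x1→Port (+1); total 2.
Path Depot→x3→Port (+1); total 3.
Path Depot→x5→Port (+1); total 4.
No residual Depot→Port path; max flow = 4.
Certifying cut of size 4: {Depot→Port, Depot→x1, Depot→x3, Depot→x5}.

4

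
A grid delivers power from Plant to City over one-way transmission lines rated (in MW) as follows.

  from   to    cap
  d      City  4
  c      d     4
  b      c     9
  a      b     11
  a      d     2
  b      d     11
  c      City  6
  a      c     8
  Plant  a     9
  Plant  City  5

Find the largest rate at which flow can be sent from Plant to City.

14

Augment Plant→City: bottleneck 5, flow now 5.
Augment Plant→a→c→City: bottleneck 6, flow now 11.
Augment Plant→a→d→City: bottleneck 2, flow now 13.
Augment Plant→a→b→d→City: bottleneck 1, flow now 14.
No augmenting path remains; maximum flow = 14.
In the residual graph, reachable from Plant: {Plant}.
Min-cut edges: Plant→a (9), Plant→City (5); capacity 9 + 5 = 14.
This cut is saturated, so no flow can exceed 14.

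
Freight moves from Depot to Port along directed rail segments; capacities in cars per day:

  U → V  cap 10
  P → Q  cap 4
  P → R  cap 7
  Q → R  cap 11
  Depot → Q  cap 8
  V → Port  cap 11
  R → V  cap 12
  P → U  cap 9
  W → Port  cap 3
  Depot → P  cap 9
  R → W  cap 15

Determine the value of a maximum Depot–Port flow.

14

Augment Depot→P→R→V→Port: bottleneck 7, flow now 7.
Augment Depot→P→U→V→Port: bottleneck 2, flow now 9.
Augment Depot→Q→R→V→Port: bottleneck 2, flow now 11.
Augment Depot→Q→R→W→Port: bottleneck 3, flow now 14.
No augmenting path remains; maximum flow = 14.
In the residual graph, reachable from Depot: {Depot, P, Q, R, U, V, W}.
Min-cut edges: V→Port (11), W→Port (3); capacity 11 + 3 = 14.
This cut is saturated, so no flow can exceed 14.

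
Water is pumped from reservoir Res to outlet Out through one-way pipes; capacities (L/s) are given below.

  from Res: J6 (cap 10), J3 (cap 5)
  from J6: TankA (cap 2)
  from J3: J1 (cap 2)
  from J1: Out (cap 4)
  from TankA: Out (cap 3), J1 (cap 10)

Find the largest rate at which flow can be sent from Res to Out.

4

Augment Res→J6→TankA→Out: bottleneck 2, flow now 2.
Augment Res→J3→J1→Out: bottleneck 2, flow now 4.
No augmenting path remains; maximum flow = 4.
In the residual graph, reachable from Res: {Res, J6, J3}.
Min-cut edges: J6→TankA (2), J3→J1 (2); capacity 2 + 2 = 4.
This cut is saturated, so no flow can exceed 4.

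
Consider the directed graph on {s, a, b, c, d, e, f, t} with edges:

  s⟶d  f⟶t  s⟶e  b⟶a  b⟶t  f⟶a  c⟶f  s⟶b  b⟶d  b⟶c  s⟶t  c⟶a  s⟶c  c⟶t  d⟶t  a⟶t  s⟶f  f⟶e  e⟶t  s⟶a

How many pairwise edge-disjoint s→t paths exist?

7

Assign every edge capacity 1; by Menger, the answer equals the max flow.
Path s→t (+1); total 1.
Path s→a→t (+1); total 2.
Path s→b→t (+1); total 3.
Path s→c→t (+1); total 4.
Path s→d→t (+1); total 5.
Path s→e→t (+1); total 6.
Path s→f→t (+1); total 7.
No residual s→t path; max flow = 7.
Certifying cut of size 7: {s→a, s→b, s→c, s→d, s→e, s→f, s→t}.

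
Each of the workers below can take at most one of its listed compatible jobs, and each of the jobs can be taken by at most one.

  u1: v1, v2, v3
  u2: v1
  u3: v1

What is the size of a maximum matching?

2

Unit-capacity flow: source→left, listed edges, right→sink; max matching = max flow.
Augmenting path u1→v1 (+1); matched 1.
Augmenting path u2→v1→u1→v2 (+1); matched 2.
No augmenting path remains; maximum matching = 2.
König certificate: {u1, v1} is a vertex cover of size 2 (every listed pair touches it), so no matching can be larger.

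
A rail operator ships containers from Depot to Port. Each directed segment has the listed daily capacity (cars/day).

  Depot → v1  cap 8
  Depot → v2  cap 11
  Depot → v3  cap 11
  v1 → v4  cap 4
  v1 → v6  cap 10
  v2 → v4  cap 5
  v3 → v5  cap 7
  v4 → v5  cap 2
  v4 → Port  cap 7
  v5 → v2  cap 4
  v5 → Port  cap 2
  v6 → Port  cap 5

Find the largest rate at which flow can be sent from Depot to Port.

14

Augment Depot→v1→v4→Port: bottleneck 4, flow now 4.
Augment Depot→v1→v6→Port: bottleneck 4, flow now 8.
Augment Depot→v2→v4→Port: bottleneck 3, flow now 11.
Augment Depot→v3→v5→Port: bottleneck 2, flow now 13.
Augment Depot→v2→v4→v1→v6→Port: bottleneck 1, flow now 14. (uses reverse residual edge)
No augmenting path remains; maximum flow = 14.
In the residual graph, reachable from Depot: {Depot, v1, v2, v3, v4, v5, v6}.
Min-cut edges: v4→Port (7), v5→Port (2), v6→Port (5); capacity 7 + 2 + 5 = 14.
This cut is saturated, so no flow can exceed 14.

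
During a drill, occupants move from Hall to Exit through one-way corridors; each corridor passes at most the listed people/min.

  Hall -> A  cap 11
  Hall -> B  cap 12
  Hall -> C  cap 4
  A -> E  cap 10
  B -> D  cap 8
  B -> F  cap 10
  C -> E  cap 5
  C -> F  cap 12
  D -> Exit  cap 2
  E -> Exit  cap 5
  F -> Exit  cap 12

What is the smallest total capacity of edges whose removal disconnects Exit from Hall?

Augment Hall→A→E→Exit: bottleneck 5, flow now 5.
Augment Hall→B→D→Exit: bottleneck 2, flow now 7.
Augment Hall→B→F→Exit: bottleneck 10, flow now 17.
Augment Hall→C→F→Exit: bottleneck 2, flow now 19.
No augmenting path remains; maximum flow = 19.
By max-flow min-cut, the minimum cut capacity equals the max flow.
In the residual graph, reachable from Hall: {Hall, A, B, C, D, E, F}.
Min-cut edges: D→Exit (2), E→Exit (5), F→Exit (12); capacity 2 + 5 + 12 = 19.

19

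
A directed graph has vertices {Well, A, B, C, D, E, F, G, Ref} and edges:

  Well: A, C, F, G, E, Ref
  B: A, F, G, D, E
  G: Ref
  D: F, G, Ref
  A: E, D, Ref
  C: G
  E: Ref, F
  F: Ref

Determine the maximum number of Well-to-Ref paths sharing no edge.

Assign every edge capacity 1; by Menger, the answer equals the max flow.
Path Well→Ref (+1); total 1.
Path Well→A→Ref (+1); total 2.
Path Well→E→Ref (+1); total 3.
Path Well→F→Ref (+1); total 4.
Path Well→G→Ref (+1); total 5.
No residual Well→Ref path; max flow = 5.
Certifying cut of size 5: {G→Ref, Well→A, Well→E, Well→F, Well→Ref}.

5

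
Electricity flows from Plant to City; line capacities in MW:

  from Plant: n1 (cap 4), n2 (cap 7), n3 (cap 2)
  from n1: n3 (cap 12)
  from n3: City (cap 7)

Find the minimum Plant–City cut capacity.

6

Augment Plant→n3→City: bottleneck 2, flow now 2.
Augment Plant→n1→n3→City: bottleneck 4, flow now 6.
No augmenting path remains; maximum flow = 6.
By max-flow min-cut, the minimum cut capacity equals the max flow.
In the residual graph, reachable from Plant: {Plant, n2}.
Min-cut edges: Plant→n1 (4), Plant→n3 (2); capacity 4 + 2 = 6.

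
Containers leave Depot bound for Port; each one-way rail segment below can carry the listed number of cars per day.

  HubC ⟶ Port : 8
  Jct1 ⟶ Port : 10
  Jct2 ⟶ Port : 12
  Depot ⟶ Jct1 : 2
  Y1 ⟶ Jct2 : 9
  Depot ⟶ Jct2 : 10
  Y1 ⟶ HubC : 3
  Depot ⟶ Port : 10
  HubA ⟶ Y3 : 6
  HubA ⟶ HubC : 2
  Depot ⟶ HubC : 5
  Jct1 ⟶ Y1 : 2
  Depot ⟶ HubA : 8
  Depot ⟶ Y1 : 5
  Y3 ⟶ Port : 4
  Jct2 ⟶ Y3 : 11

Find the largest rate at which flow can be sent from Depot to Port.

36

Augment Depot→Port: bottleneck 10, flow now 10.
Augment Depot→Jct1→Port: bottleneck 2, flow now 12.
Augment Depot→Jct2→Port: bottleneck 10, flow now 22.
Augment Depot→HubC→Port: bottleneck 5, flow now 27.
Augment Depot→HubA→HubC→Port: bottleneck 2, flow now 29.
Augment Depot→HubA→Y3→Port: bottleneck 4, flow now 33.
Augment Depot→Y1→Jct2→Port: bottleneck 2, flow now 35.
Augment Depot→Y1→HubC→Port: bottleneck 1, flow now 36.
No augmenting path remains; maximum flow = 36.
In the residual graph, reachable from Depot: {Depot, HubA, Y1, Jct2, HubC, Y3}.
Min-cut edges: Depot→Jct1 (2), Depot→Port (10), Jct2→Port (12), HubC→Port (8), Y3→Port (4); capacity 2 + 10 + 12 + 8 + 4 = 36.
This cut is saturated, so no flow can exceed 36.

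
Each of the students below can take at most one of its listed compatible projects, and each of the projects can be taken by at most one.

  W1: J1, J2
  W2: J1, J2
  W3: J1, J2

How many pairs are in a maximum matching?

2

Unit-capacity flow: source→left, listed edges, right→sink; max matching = max flow.
Augmenting path W1→J1 (+1); matched 1.
Augmenting path W2→J2 (+1); matched 2.
No augmenting path remains; maximum matching = 2.
König certificate: {J1, J2} is a vertex cover of size 2 (every listed pair touches it), so no matching can be larger.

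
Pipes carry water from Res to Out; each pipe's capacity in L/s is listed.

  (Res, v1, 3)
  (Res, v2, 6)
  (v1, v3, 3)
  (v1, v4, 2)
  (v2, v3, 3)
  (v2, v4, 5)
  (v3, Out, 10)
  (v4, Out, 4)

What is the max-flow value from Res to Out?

9

Augment Res→v1→v3→Out: bottleneck 3, flow now 3.
Augment Res→v2→v3→Out: bottleneck 3, flow now 6.
Augment Res→v2→v4→Out: bottleneck 3, flow now 9.
No augmenting path remains; maximum flow = 9.
In the residual graph, reachable from Res: {Res}.
Min-cut edges: Res→v1 (3), Res→v2 (6); capacity 3 + 6 = 9.
This cut is saturated, so no flow can exceed 9.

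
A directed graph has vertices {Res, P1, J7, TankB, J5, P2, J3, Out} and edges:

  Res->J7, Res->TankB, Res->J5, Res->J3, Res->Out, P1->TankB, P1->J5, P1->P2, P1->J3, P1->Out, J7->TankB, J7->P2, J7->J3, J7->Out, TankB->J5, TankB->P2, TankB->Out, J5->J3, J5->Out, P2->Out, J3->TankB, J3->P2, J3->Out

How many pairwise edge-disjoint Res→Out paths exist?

5

Assign every edge capacity 1; by Menger, the answer equals the max flow.
Path Res→Out (+1); total 1.
Path Res→J7→Out (+1); total 2.
Path Res→TankB→Out (+1); total 3.
Path Res→J5→Out (+1); total 4.
Path Res→J3→Out (+1); total 5.
No residual Res→Out path; max flow = 5.
Certifying cut of size 5: {Res→J3, Res→J5, Res→J7, Res→Out, Res→TankB}.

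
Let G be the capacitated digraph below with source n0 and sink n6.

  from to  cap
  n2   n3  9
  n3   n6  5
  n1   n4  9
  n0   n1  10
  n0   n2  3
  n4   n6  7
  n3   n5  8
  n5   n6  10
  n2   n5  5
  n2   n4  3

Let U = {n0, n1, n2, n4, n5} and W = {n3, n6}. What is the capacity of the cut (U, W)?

Edges leaving {n0, n1, n2, n4, n5}: n2→n3 (9), n4→n6 (7), n5→n6 (10).
Cut capacity = 9 + 7 + 10 = 26.

26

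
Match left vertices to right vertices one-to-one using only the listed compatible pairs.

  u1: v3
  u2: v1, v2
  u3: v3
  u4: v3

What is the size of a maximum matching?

Unit-capacity flow: source→left, listed edges, right→sink; max matching = max flow.
Augmenting path u1→v3 (+1); matched 1.
Augmenting path u2→v1 (+1); matched 2.
No augmenting path remains; maximum matching = 2.
König certificate: {u2, v3} is a vertex cover of size 2 (every listed pair touches it), so no matching can be larger.

2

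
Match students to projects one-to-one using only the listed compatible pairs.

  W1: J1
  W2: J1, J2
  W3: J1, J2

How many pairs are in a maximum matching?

Unit-capacity flow: source→left, listed edges, right→sink; max matching = max flow.
Augmenting path W1→J1 (+1); matched 1.
Augmenting path W2→J2 (+1); matched 2.
No augmenting path remains; maximum matching = 2.
König certificate: {J1, J2} is a vertex cover of size 2 (every listed pair touches it), so no matching can be larger.

2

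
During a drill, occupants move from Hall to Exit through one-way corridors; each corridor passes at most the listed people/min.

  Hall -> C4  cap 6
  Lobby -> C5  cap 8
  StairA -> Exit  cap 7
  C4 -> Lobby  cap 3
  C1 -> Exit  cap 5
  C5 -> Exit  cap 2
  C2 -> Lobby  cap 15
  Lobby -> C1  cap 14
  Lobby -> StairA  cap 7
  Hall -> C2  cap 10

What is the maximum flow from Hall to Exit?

Augment Hall→C4→Lobby→StairA→Exit: bottleneck 3, flow now 3.
Augment Hall→C2→Lobby→StairA→Exit: bottleneck 4, flow now 7.
Augment Hall→C2→Lobby→C5→Exit: bottleneck 2, flow now 9.
Augment Hall→C2→Lobby→C1→Exit: bottleneck 4, flow now 13.
No augmenting path remains; maximum flow = 13.
In the residual graph, reachable from Hall: {Hall, C4}.
Min-cut edges: Hall→C2 (10), C4→Lobby (3); capacity 10 + 3 = 13.
This cut is saturated, so no flow can exceed 13.

13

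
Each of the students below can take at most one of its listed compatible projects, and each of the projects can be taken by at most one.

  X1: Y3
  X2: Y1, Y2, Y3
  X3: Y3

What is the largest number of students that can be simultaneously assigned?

2

Unit-capacity flow: source→left, listed edges, right→sink; max matching = max flow.
Augmenting path X1→Y3 (+1); matched 1.
Augmenting path X2→Y1 (+1); matched 2.
No augmenting path remains; maximum matching = 2.
König certificate: {X2, Y3} is a vertex cover of size 2 (every listed pair touches it), so no matching can be larger.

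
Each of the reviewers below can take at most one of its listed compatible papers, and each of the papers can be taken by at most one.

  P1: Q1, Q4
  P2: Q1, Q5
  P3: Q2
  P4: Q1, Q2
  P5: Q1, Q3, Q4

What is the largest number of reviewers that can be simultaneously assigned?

Unit-capacity flow: source→left, listed edges, right→sink; max matching = max flow.
Augmenting path P1→Q1 (+1); matched 1.
Augmenting path P2→Q5 (+1); matched 2.
Augmenting path P3→Q2 (+1); matched 3.
Augmenting path P5→Q3 (+1); matched 4.
Augmenting path P4→Q1→P1→Q4 (+1); matched 5.
No augmenting path remains; maximum matching = 5.
König certificate: {P1, P2, P3, P4, P5} is a vertex cover of size 5 (every listed pair touches it), so no matching can be larger.

5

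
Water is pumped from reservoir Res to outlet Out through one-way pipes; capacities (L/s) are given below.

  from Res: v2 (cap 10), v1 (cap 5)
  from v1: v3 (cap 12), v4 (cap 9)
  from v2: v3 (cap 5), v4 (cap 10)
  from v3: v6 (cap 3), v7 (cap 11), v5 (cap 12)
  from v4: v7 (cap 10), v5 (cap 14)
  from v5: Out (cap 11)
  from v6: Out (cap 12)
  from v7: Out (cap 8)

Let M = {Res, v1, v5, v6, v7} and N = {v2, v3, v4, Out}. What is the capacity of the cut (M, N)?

Edges leaving {Res, v1, v5, v6, v7}: Res→v2 (10), v1→v3 (12), v1→v4 (9), v5→Out (11), v6→Out (12), v7→Out (8).
Cut capacity = 10 + 12 + 9 + 11 + 12 + 8 = 62.

62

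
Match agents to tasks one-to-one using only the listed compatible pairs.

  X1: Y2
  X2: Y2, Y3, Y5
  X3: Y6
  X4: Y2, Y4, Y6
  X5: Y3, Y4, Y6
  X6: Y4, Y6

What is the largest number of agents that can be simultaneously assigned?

5

Unit-capacity flow: source→left, listed edges, right→sink; max matching = max flow.
Augmenting path X1→Y2 (+1); matched 1.
Augmenting path X2→Y3 (+1); matched 2.
Augmenting path X3→Y6 (+1); matched 3.
Augmenting path X4→Y4 (+1); matched 4.
Augmenting path X5→Y3→X2→Y5 (+1); matched 5.
No augmenting path remains; maximum matching = 5.
König certificate: {X2, X5, Y2, Y4, Y6} is a vertex cover of size 5 (every listed pair touches it), so no matching can be larger.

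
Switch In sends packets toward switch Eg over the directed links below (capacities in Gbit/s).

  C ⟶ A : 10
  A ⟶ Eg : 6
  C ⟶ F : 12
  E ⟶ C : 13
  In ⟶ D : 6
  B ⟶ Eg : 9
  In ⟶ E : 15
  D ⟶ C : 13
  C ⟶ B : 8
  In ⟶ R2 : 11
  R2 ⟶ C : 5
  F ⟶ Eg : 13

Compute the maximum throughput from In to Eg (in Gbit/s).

24

Augment In→E→C→A→Eg: bottleneck 6, flow now 6.
Augment In→E→C→B→Eg: bottleneck 7, flow now 13.
Augment In→R2→C→B→Eg: bottleneck 1, flow now 14.
Augment In→R2→C→F→Eg: bottleneck 4, flow now 18.
Augment In→D→C→F→Eg: bottleneck 6, flow now 24.
No augmenting path remains; maximum flow = 24.
In the residual graph, reachable from In: {In, E, R2}.
Min-cut edges: In→D (6), E→C (13), R2→C (5); capacity 6 + 13 + 5 = 24.
This cut is saturated, so no flow can exceed 24.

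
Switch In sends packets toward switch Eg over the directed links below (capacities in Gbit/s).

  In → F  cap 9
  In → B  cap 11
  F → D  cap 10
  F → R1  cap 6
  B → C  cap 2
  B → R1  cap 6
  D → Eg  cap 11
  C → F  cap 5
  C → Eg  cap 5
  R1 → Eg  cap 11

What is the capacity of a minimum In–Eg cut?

17

Augment In→F→D→Eg: bottleneck 9, flow now 9.
Augment In→B→C→Eg: bottleneck 2, flow now 11.
Augment In→B→R1→Eg: bottleneck 6, flow now 17.
No augmenting path remains; maximum flow = 17.
By max-flow min-cut, the minimum cut capacity equals the max flow.
In the residual graph, reachable from In: {In, B}.
Min-cut edges: In→F (9), B→C (2), B→R1 (6); capacity 9 + 2 + 6 = 17.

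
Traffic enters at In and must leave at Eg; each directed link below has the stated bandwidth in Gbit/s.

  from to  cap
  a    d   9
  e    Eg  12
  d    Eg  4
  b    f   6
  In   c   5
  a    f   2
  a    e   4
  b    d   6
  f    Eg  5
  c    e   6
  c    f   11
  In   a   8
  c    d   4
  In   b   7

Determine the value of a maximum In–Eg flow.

Augment In→a→d→Eg: bottleneck 4, flow now 4.
Augment In→a→e→Eg: bottleneck 4, flow now 8.
Augment In→b→f→Eg: bottleneck 5, flow now 13.
Augment In→c→e→Eg: bottleneck 5, flow now 18.
No augmenting path remains; maximum flow = 18.
In the residual graph, reachable from In: {In, a, b, d, f}.
Min-cut edges: In→c (5), a→e (4), d→Eg (4), f→Eg (5); capacity 5 + 4 + 4 + 5 = 18.
This cut is saturated, so no flow can exceed 18.

18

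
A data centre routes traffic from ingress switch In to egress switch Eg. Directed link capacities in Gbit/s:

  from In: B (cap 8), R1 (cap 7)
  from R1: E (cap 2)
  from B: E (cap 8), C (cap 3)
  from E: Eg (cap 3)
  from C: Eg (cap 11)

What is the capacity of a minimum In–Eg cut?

Augment In→R1→E→Eg: bottleneck 2, flow now 2.
Augment In→B→E→Eg: bottleneck 1, flow now 3.
Augment In→B→C→Eg: bottleneck 3, flow now 6.
No augmenting path remains; maximum flow = 6.
By max-flow min-cut, the minimum cut capacity equals the max flow.
In the residual graph, reachable from In: {In, R1, B, E}.
Min-cut edges: B→C (3), E→Eg (3); capacity 3 + 3 = 6.

6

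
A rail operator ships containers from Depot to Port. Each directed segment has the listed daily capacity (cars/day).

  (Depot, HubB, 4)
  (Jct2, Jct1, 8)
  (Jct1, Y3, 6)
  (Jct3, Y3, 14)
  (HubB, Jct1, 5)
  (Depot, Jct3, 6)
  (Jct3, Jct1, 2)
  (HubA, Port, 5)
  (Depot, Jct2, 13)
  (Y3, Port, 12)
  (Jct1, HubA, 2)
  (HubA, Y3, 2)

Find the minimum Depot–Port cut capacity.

Augment Depot→Jct3→Y3→Port: bottleneck 6, flow now 6.
Augment Depot→HubB→Jct1→Y3→Port: bottleneck 4, flow now 10.
Augment Depot→Jct2→Jct1→Y3→Port: bottleneck 2, flow now 12.
Augment Depot→Jct2→Jct1→HubA→Port: bottleneck 2, flow now 14.
No augmenting path remains; maximum flow = 14.
By max-flow min-cut, the minimum cut capacity equals the max flow.
In the residual graph, reachable from Depot: {Depot, HubB, Jct2, Jct1}.
Min-cut edges: Depot→Jct3 (6), Jct1→Y3 (6), Jct1→HubA (2); capacity 6 + 6 + 2 = 14.

14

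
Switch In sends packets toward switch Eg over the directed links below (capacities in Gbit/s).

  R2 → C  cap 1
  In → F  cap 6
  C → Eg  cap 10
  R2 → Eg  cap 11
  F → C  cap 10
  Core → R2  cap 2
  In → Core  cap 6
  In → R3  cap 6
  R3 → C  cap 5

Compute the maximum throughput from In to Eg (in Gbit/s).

Augment In→Core→R2→Eg: bottleneck 2, flow now 2.
Augment In→R3→C→Eg: bottleneck 5, flow now 7.
Augment In→F→C→Eg: bottleneck 5, flow now 12.
No augmenting path remains; maximum flow = 12.
In the residual graph, reachable from In: {In, Core, R3, F, C}.
Min-cut edges: Core→R2 (2), C→Eg (10); capacity 2 + 10 = 12.
This cut is saturated, so no flow can exceed 12.

12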